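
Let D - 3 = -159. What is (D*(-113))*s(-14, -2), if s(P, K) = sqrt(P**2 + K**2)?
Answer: 176280*sqrt(2) ≈ 2.4930e+5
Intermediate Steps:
D = -156 (D = 3 - 159 = -156)
s(P, K) = sqrt(K**2 + P**2)
(D*(-113))*s(-14, -2) = (-156*(-113))*sqrt((-2)**2 + (-14)**2) = 17628*sqrt(4 + 196) = 17628*sqrt(200) = 17628*(10*sqrt(2)) = 176280*sqrt(2)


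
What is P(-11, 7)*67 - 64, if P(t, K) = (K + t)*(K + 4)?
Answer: -3012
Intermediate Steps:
P(t, K) = (4 + K)*(K + t) (P(t, K) = (K + t)*(4 + K) = (4 + K)*(K + t))
P(-11, 7)*67 - 64 = (7**2 + 4*7 + 4*(-11) + 7*(-11))*67 - 64 = (49 + 28 - 44 - 77)*67 - 64 = -44*67 - 64 = -2948 - 64 = -3012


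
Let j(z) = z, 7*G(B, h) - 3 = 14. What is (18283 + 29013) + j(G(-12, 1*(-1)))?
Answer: 331089/7 ≈ 47298.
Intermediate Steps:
G(B, h) = 17/7 (G(B, h) = 3/7 + (⅐)*14 = 3/7 + 2 = 17/7)
(18283 + 29013) + j(G(-12, 1*(-1))) = (18283 + 29013) + 17/7 = 47296 + 17/7 = 331089/7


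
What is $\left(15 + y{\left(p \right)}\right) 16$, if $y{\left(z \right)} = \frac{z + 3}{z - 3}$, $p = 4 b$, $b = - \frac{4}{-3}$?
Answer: $\frac{2080}{7} \approx 297.14$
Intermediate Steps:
$b = \frac{4}{3}$ ($b = \left(-4\right) \left(- \frac{1}{3}\right) = \frac{4}{3} \approx 1.3333$)
$p = \frac{16}{3}$ ($p = 4 \cdot \frac{4}{3} = \frac{16}{3} \approx 5.3333$)
$y{\left(z \right)} = \frac{3 + z}{-3 + z}$
$\left(15 + y{\left(p \right)}\right) 16 = \left(15 + \frac{3 + \frac{16}{3}}{-3 + \frac{16}{3}}\right) 16 = \left(15 + \frac{1}{\frac{7}{3}} \cdot \frac{25}{3}\right) 16 = \left(15 + \frac{3}{7} \cdot \frac{25}{3}\right) 16 = \left(15 + \frac{25}{7}\right) 16 = \frac{130}{7} \cdot 16 = \frac{2080}{7}$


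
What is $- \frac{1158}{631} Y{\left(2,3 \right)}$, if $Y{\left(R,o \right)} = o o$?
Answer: $- \frac{10422}{631} \approx -16.517$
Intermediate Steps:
$Y{\left(R,o \right)} = o^{2}$
$- \frac{1158}{631} Y{\left(2,3 \right)} = - \frac{1158}{631} \cdot 3^{2} = \left(-1158\right) \frac{1}{631} \cdot 9 = \left(- \frac{1158}{631}\right) 9 = - \frac{10422}{631}$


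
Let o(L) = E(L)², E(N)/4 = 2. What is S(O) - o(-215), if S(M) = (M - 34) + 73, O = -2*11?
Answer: -47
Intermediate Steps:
E(N) = 8 (E(N) = 4*2 = 8)
o(L) = 64 (o(L) = 8² = 64)
O = -22
S(M) = 39 + M (S(M) = (-34 + M) + 73 = 39 + M)
S(O) - o(-215) = (39 - 22) - 1*64 = 17 - 64 = -47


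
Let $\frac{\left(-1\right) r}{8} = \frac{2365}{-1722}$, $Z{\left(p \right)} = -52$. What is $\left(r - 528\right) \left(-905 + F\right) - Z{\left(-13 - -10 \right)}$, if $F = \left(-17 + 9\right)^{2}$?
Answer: $\frac{374414240}{861} \approx 4.3486 \cdot 10^{5}$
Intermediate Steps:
$r = \frac{9460}{861}$ ($r = - 8 \frac{2365}{-1722} = - 8 \cdot 2365 \left(- \frac{1}{1722}\right) = \left(-8\right) \left(- \frac{2365}{1722}\right) = \frac{9460}{861} \approx 10.987$)
$F = 64$ ($F = \left(-8\right)^{2} = 64$)
$\left(r - 528\right) \left(-905 + F\right) - Z{\left(-13 - -10 \right)} = \left(\frac{9460}{861} - 528\right) \left(-905 + 64\right) - -52 = \left(- \frac{445148}{861}\right) \left(-841\right) + 52 = \frac{374369468}{861} + 52 = \frac{374414240}{861}$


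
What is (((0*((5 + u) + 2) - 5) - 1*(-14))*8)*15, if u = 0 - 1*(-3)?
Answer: 1080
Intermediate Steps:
u = 3 (u = 0 + 3 = 3)
(((0*((5 + u) + 2) - 5) - 1*(-14))*8)*15 = (((0*((5 + 3) + 2) - 5) - 1*(-14))*8)*15 = (((0*(8 + 2) - 5) + 14)*8)*15 = (((0*10 - 5) + 14)*8)*15 = (((0 - 5) + 14)*8)*15 = ((-5 + 14)*8)*15 = (9*8)*15 = 72*15 = 1080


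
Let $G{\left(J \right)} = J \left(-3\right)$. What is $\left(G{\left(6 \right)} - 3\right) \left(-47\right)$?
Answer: $987$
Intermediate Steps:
$G{\left(J \right)} = - 3 J$
$\left(G{\left(6 \right)} - 3\right) \left(-47\right) = \left(\left(-3\right) 6 - 3\right) \left(-47\right) = \left(-18 - 3\right) \left(-47\right) = \left(-21\right) \left(-47\right) = 987$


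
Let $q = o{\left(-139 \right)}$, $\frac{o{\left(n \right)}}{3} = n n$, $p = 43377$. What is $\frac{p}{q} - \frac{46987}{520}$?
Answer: $- \frac{900317147}{10046920} \approx -89.611$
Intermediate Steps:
$o{\left(n \right)} = 3 n^{2}$ ($o{\left(n \right)} = 3 n n = 3 n^{2}$)
$q = 57963$ ($q = 3 \left(-139\right)^{2} = 3 \cdot 19321 = 57963$)
$\frac{p}{q} - \frac{46987}{520} = \frac{43377}{57963} - \frac{46987}{520} = 43377 \cdot \frac{1}{57963} - \frac{46987}{520} = \frac{14459}{19321} - \frac{46987}{520} = - \frac{900317147}{10046920}$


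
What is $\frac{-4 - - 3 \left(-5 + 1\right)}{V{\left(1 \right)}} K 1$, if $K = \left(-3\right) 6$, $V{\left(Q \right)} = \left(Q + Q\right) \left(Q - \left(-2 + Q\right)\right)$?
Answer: $72$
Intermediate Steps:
$V{\left(Q \right)} = 4 Q$ ($V{\left(Q \right)} = 2 Q 2 = 4 Q$)
$K = -18$
$\frac{-4 - - 3 \left(-5 + 1\right)}{V{\left(1 \right)}} K 1 = \frac{-4 - - 3 \left(-5 + 1\right)}{4 \cdot 1} \left(-18\right) 1 = \frac{-4 - \left(-3\right) \left(-4\right)}{4} \left(-18\right) 1 = \left(-4 - 12\right) \frac{1}{4} \left(-18\right) 1 = \left(-16\right) \frac{1}{4} \left(-18\right) 1 = \left(-4\right) \left(-18\right) 1 = 72 \cdot 1 = 72$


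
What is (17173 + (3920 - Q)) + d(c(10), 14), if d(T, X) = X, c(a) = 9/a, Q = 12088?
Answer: 9019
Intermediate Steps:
(17173 + (3920 - Q)) + d(c(10), 14) = (17173 + (3920 - 1*12088)) + 14 = (17173 + (3920 - 12088)) + 14 = (17173 - 8168) + 14 = 9005 + 14 = 9019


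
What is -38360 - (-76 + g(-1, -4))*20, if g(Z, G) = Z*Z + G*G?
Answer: -37180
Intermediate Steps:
g(Z, G) = G² + Z² (g(Z, G) = Z² + G² = G² + Z²)
-38360 - (-76 + g(-1, -4))*20 = -38360 - (-76 + ((-4)² + (-1)²))*20 = -38360 - (-76 + (16 + 1))*20 = -38360 - (-76 + 17)*20 = -38360 - (-59)*20 = -38360 - 1*(-1180) = -38360 + 1180 = -37180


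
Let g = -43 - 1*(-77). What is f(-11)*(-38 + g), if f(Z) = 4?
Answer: -16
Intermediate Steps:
g = 34 (g = -43 + 77 = 34)
f(-11)*(-38 + g) = 4*(-38 + 34) = 4*(-4) = -16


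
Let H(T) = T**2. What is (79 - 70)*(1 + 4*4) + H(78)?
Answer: 6237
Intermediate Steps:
(79 - 70)*(1 + 4*4) + H(78) = (79 - 70)*(1 + 4*4) + 78**2 = 9*(1 + 16) + 6084 = 9*17 + 6084 = 153 + 6084 = 6237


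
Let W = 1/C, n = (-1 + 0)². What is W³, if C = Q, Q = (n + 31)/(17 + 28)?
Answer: 91125/32768 ≈ 2.7809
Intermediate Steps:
n = 1 (n = (-1)² = 1)
Q = 32/45 (Q = (1 + 31)/(17 + 28) = 32/45 ≈ 0.71111)
C = 32/45 ≈ 0.71111
W = 45/32 (W = 1/(32/45) = 45/32 ≈ 1.4063)
W³ = (45/32)³ = 91125/32768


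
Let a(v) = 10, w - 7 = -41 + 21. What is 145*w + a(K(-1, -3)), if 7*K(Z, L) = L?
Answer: -1875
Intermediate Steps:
w = -13 (w = 7 + (-41 + 21) = 7 - 20 = -13)
K(Z, L) = L/7
145*w + a(K(-1, -3)) = 145*(-13) + 10 = -1885 + 10 = -1875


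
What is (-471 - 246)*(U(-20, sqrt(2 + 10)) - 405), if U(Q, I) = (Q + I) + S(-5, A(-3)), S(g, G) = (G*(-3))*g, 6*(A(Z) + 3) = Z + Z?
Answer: 347745 - 1434*sqrt(3) ≈ 3.4526e+5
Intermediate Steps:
A(Z) = -3 + Z/3 (A(Z) = -3 + (Z + Z)/6 = -3 + (2*Z)/6 = -3 + Z/3)
S(g, G) = -3*G*g (S(g, G) = (-3*G)*g = -3*G*g)
U(Q, I) = -60 + I + Q (U(Q, I) = (Q + I) - 3*(-3 + (1/3)*(-3))*(-5) = (I + Q) - 3*(-3 - 1)*(-5) = (I + Q) - 3*(-4)*(-5) = (I + Q) - 60 = -60 + I + Q)
(-471 - 246)*(U(-20, sqrt(2 + 10)) - 405) = (-471 - 246)*((-60 + sqrt(2 + 10) - 20) - 405) = -717*((-60 + sqrt(12) - 20) - 405) = -717*((-60 + 2*sqrt(3) - 20) - 405) = -717*((-80 + 2*sqrt(3)) - 405) = -717*(-485 + 2*sqrt(3)) = 347745 - 1434*sqrt(3)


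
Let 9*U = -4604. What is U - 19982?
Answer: -184442/9 ≈ -20494.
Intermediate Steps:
U = -4604/9 (U = (⅑)*(-4604) = -4604/9 ≈ -511.56)
U - 19982 = -4604/9 - 19982 = -184442/9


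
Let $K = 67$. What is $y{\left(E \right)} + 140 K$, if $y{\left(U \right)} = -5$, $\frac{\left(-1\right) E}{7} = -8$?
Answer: $9375$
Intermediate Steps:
$E = 56$ ($E = \left(-7\right) \left(-8\right) = 56$)
$y{\left(E \right)} + 140 K = -5 + 140 \cdot 67 = -5 + 9380 = 9375$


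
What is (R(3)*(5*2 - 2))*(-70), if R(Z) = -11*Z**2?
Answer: 55440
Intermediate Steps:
(R(3)*(5*2 - 2))*(-70) = ((-11*3**2)*(5*2 - 2))*(-70) = ((-11*9)*(10 - 2))*(-70) = -99*8*(-70) = -792*(-70) = 55440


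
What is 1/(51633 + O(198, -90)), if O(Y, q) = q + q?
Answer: 1/51453 ≈ 1.9435e-5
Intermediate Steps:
O(Y, q) = 2*q
1/(51633 + O(198, -90)) = 1/(51633 + 2*(-90)) = 1/(51633 - 180) = 1/51453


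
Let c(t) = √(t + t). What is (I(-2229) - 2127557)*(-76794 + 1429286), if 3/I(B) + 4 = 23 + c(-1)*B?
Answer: -28594454713002892648/9937243 + 9044114004*I*√2/9937243 ≈ -2.8775e+12 + 1287.1*I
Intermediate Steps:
c(t) = √2*√t (c(t) = √(2*t) = √2*√t)
I(B) = 3/(19 + I*B*√2) (I(B) = 3/(-4 + (23 + (√2*√(-1))*B)) = 3/(-4 + (23 + (√2*I)*B)) = 3/(-4 + (23 + (I*√2)*B)) = 3/(-4 + (23 + I*B*√2)) = 3/(19 + I*B*√2))
(I(-2229) - 2127557)*(-76794 + 1429286) = (3/(19 + I*(-2229)*√2) - 2127557)*(-76794 + 1429286) = (3/(19 - 2229*I*√2) - 2127557)*1352492 = (-2127557 + 3/(19 - 2229*I*√2))*1352492 = -2877503822044 + 4057476/(19 - 2229*I*√2)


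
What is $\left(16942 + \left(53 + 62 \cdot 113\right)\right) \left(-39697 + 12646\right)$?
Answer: $-649251051$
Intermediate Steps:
$\left(16942 + \left(53 + 62 \cdot 113\right)\right) \left(-39697 + 12646\right) = \left(16942 + \left(53 + 7006\right)\right) \left(-27051\right) = \left(16942 + 7059\right) \left(-27051\right) = 24001 \left(-27051\right) = -649251051$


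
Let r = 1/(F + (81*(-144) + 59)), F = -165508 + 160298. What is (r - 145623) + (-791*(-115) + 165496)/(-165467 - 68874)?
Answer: -573823576860101/3940443915 ≈ -1.4562e+5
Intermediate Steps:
F = -5210
r = -1/16815 (r = 1/(-5210 + (81*(-144) + 59)) = 1/(-5210 + (-11664 + 59)) = 1/(-5210 - 11605) = 1/(-16815) = -1/16815 ≈ -5.9471e-5)
(r - 145623) + (-791*(-115) + 165496)/(-165467 - 68874) = (-1/16815 - 145623) + (-791*(-115) + 165496)/(-165467 - 68874) = -2448650746/16815 + (90965 + 165496)/(-234341) = -2448650746/16815 + 256461*(-1/234341) = -2448650746/16815 - 256461/234341 = -573823576860101/3940443915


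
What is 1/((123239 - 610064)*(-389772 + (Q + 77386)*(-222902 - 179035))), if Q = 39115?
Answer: 1/22796287596646425 ≈ 4.3867e-17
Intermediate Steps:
1/((123239 - 610064)*(-389772 + (Q + 77386)*(-222902 - 179035))) = 1/((123239 - 610064)*(-389772 + (39115 + 77386)*(-222902 - 179035))) = 1/((-486825)*(-389772 + 116501*(-401937))) = -1/(486825*(-389772 - 46826062437)) = -1/486825/(-46826452209) = -1/486825*(-1/46826452209) = 1/22796287596646425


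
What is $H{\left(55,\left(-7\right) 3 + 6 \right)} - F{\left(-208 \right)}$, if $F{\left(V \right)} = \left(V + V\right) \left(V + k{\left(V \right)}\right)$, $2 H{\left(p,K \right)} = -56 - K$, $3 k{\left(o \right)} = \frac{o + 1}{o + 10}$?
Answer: $- \frac{5702633}{66} \approx -86404.0$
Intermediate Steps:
$k{\left(o \right)} = \frac{1 + o}{3 \left(10 + o\right)}$ ($k{\left(o \right)} = \frac{\left(o + 1\right) \frac{1}{o + 10}}{3} = \frac{\left(1 + o\right) \frac{1}{10 + o}}{3} = \frac{\frac{1}{10 + o} \left(1 + o\right)}{3} = \frac{1 + o}{3 \left(10 + o\right)}$)
$H{\left(p,K \right)} = -28 - \frac{K}{2}$ ($H{\left(p,K \right)} = \frac{-56 - K}{2} = -28 - \frac{K}{2}$)
$F{\left(V \right)} = 2 V \left(V + \frac{1 + V}{3 \left(10 + V\right)}\right)$ ($F{\left(V \right)} = \left(V + V\right) \left(V + \frac{1 + V}{3 \left(10 + V\right)}\right) = 2 V \left(V + \frac{1 + V}{3 \left(10 + V\right)}\right)$)
$H{\left(55,\left(-7\right) 3 + 6 \right)} - F{\left(-208 \right)} = \left(-28 - \frac{\left(-7\right) 3 + 6}{2}\right) - \frac{2}{3} \left(-208\right) \frac{1}{10 - 208} \left(1 - 208 + 3 \left(-208\right) \left(10 - 208\right)\right) = \left(-28 - \frac{-21 + 6}{2}\right) - \frac{2}{3} \left(-208\right) \frac{1}{-198} \left(1 - 208 + 3 \left(-208\right) \left(-198\right)\right) = \left(-28 - - \frac{15}{2}\right) - \frac{2}{3} \left(-208\right) \left(- \frac{1}{198}\right) \left(1 - 208 + 123552\right) = \left(-28 + \frac{15}{2}\right) - \frac{2}{3} \left(-208\right) \left(- \frac{1}{198}\right) 123345 = - \frac{41}{2} - \frac{2850640}{33} = - \frac{5702633}{66}$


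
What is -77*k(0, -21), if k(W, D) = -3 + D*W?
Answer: 231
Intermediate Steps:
-77*k(0, -21) = -77*(-3 - 21*0) = -77*(-3 + 0) = -77*(-3) = 231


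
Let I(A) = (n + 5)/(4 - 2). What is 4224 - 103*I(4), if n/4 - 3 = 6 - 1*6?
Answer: 6697/2 ≈ 3348.5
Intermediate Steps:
n = 12 (n = 12 + 4*(6 - 1*6) = 12 + 4*(6 - 6) = 12 + 4*0 = 12 + 0 = 12)
I(A) = 17/2 (I(A) = (12 + 5)/(4 - 2) = 17/2)
4224 - 103*I(4) = 4224 - 103*17/2 = 4224 - 1751/2 = 6697/2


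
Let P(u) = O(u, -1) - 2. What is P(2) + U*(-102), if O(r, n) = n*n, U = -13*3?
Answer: 3977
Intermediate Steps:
U = -39
O(r, n) = n²
P(u) = -1 (P(u) = (-1)² - 2 = 1 - 2 = -1)
P(2) + U*(-102) = -1 - 39*(-102) = -1 + 3978 = 3977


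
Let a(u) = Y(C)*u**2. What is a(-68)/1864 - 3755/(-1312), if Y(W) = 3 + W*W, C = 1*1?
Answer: 3908259/305696 ≈ 12.785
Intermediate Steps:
C = 1
Y(W) = 3 + W**2
a(u) = 4*u**2 (a(u) = (3 + 1**2)*u**2 = (3 + 1)*u**2 = 4*u**2)
a(-68)/1864 - 3755/(-1312) = (4*(-68)**2)/1864 - 3755/(-1312) = (4*4624)*(1/1864) - 3755*(-1/1312) = 18496*(1/1864) + 3755/1312 = 2312/233 + 3755/1312 = 3908259/305696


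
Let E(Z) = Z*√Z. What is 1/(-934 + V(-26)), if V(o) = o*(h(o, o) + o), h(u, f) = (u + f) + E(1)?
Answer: 1/1068 ≈ 0.00093633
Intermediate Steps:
E(Z) = Z^(3/2)
h(u, f) = 1 + f + u (h(u, f) = (u + f) + 1^(3/2) = (f + u) + 1 = 1 + f + u)
V(o) = o*(1 + 3*o) (V(o) = o*((1 + o + o) + o) = o*((1 + 2*o) + o) = o*(1 + 3*o))
1/(-934 + V(-26)) = 1/(-934 - 26*(1 + 3*(-26))) = 1/(-934 - 26*(1 - 78)) = 1/(-934 - 26*(-77)) = 1/(-934 + 2002) = 1/1068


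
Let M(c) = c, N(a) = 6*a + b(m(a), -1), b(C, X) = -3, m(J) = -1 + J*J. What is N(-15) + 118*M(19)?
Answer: 2149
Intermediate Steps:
m(J) = -1 + J²
N(a) = -3 + 6*a (N(a) = 6*a - 3 = -3 + 6*a)
N(-15) + 118*M(19) = (-3 + 6*(-15)) + 118*19 = (-3 - 90) + 2242 = -93 + 2242 = 2149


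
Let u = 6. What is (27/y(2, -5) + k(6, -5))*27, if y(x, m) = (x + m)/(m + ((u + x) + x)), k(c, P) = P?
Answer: -1350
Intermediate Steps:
y(x, m) = (m + x)/(6 + m + 2*x) (y(x, m) = (x + m)/(m + ((6 + x) + x)) = (m + x)/(m + (6 + 2*x)) = (m + x)/(6 + m + 2*x))
(27/y(2, -5) + k(6, -5))*27 = (27/(((-5 + 2)/(6 - 5 + 2*2))) - 5)*27 = (27/((-3/(6 - 5 + 4))) - 5)*27 = (27/((-3/5)) - 5)*27 = (27/(((⅕)*(-3))) - 5)*27 = (27/(-⅗) - 5)*27 = (27*(-5/3) - 5)*27 = (-45 - 5)*27 = -50*27 = -1350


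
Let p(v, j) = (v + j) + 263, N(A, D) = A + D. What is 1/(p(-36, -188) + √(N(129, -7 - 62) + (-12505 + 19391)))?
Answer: -39/5425 + √6946/5425 ≈ 0.0081738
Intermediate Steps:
p(v, j) = 263 + j + v (p(v, j) = (j + v) + 263 = 263 + j + v)
1/(p(-36, -188) + √(N(129, -7 - 62) + (-12505 + 19391))) = 1/((263 - 188 - 36) + √((129 + (-7 - 62)) + (-12505 + 19391))) = 1/(39 + √((129 - 69) + 6886)) = 1/(39 + √(60 + 6886)) = 1/(39 + √6946)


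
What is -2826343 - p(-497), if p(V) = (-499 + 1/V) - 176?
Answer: -1404356995/497 ≈ -2.8257e+6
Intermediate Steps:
p(V) = -675 + 1/V
-2826343 - p(-497) = -2826343 - (-675 + 1/(-497)) = -2826343 - (-675 - 1/497) = -2826343 - 1*(-335476/497) = -2826343 + 335476/497 = -1404356995/497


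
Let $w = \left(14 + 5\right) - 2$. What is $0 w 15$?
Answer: $0$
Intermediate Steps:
$w = 17$ ($w = 19 - 2 = 17$)
$0 w 15 = 0 \cdot 17 \cdot 15 = 0 \cdot 15 = 0$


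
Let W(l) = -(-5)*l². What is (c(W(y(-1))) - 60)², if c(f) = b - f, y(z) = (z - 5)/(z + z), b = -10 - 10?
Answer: 15625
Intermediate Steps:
b = -20
y(z) = (-5 + z)/(2*z) (y(z) = (-5 + z)/((2*z)) = (-5 + z)*(1/(2*z)) = (-5 + z)/(2*z))
W(l) = 5*l²
c(f) = -20 - f
(c(W(y(-1))) - 60)² = ((-20 - 5*((½)*(-5 - 1)/(-1))²) - 60)² = ((-20 - 5*((½)*(-1)*(-6))²) - 60)² = ((-20 - 5*3²) - 60)² = ((-20 - 5*9) - 60)² = ((-20 - 1*45) - 60)² = ((-20 - 45) - 60)² = (-65 - 60)² = (-125)² = 15625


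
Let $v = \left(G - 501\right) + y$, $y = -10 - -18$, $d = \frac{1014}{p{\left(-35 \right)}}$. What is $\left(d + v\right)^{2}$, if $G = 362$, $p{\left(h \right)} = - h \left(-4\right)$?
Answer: $\frac{93644329}{4900} \approx 19111.0$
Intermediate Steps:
$p{\left(h \right)} = 4 h$
$d = - \frac{507}{70}$ ($d = \frac{1014}{4 \left(-35\right)} = \frac{1014}{-140} = 1014 \left(- \frac{1}{140}\right) = - \frac{507}{70} \approx -7.2429$)
$y = 8$ ($y = -10 + 18 = 8$)
$v = -131$ ($v = \left(362 - 501\right) + 8 = -139 + 8 = -131$)
$\left(d + v\right)^{2} = \left(- \frac{507}{70} - 131\right)^{2} = \left(- \frac{9677}{70}\right)^{2} = \frac{93644329}{4900}$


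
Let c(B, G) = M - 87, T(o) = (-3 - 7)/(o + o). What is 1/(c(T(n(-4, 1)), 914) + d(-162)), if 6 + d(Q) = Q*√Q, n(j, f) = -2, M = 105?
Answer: 1/354306 + 81*I*√2/236204 ≈ 2.8224e-6 + 0.00048497*I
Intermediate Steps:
d(Q) = -6 + Q^(3/2) (d(Q) = -6 + Q*√Q = -6 + Q^(3/2))
T(o) = -5/o (T(o) = -10*1/(2*o) = -5/o)
c(B, G) = 18 (c(B, G) = 105 - 87 = 18)
1/(c(T(n(-4, 1)), 914) + d(-162)) = 1/(18 + (-6 + (-162)^(3/2))) = 1/(18 + (-6 - 1458*I*√2)) = 1/(12 - 1458*I*√2)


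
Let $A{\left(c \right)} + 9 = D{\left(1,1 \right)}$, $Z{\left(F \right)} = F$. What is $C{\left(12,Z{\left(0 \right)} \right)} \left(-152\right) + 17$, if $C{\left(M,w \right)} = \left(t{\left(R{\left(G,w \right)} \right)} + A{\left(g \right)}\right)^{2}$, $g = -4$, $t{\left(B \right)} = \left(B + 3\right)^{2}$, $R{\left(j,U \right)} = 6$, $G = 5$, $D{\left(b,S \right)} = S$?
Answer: $-809991$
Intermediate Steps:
$t{\left(B \right)} = \left(3 + B\right)^{2}$
$A{\left(c \right)} = -8$ ($A{\left(c \right)} = -9 + 1 = -8$)
$C{\left(M,w \right)} = 5329$ ($C{\left(M,w \right)} = \left(\left(3 + 6\right)^{2} - 8\right)^{2} = \left(9^{2} - 8\right)^{2} = \left(81 - 8\right)^{2} = 73^{2} = 5329$)
$C{\left(12,Z{\left(0 \right)} \right)} \left(-152\right) + 17 = 5329 \left(-152\right) + 17 = -810008 + 17 = -809991$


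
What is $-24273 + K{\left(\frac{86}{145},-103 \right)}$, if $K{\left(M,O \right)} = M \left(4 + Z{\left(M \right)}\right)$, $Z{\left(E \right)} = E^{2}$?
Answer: $- \frac{73991405969}{3048625} \approx -24270.0$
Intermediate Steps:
$K{\left(M,O \right)} = M \left(4 + M^{2}\right)$
$-24273 + K{\left(\frac{86}{145},-103 \right)} = -24273 + \frac{86}{145} \left(4 + \left(\frac{86}{145}\right)^{2}\right) = -24273 + 86 \cdot \frac{1}{145} \left(4 + \left(86 \cdot \frac{1}{145}\right)^{2}\right) = -24273 + \frac{86 \left(4 + \left(\frac{86}{145}\right)^{2}\right)}{145} = -24273 + \frac{86 \left(4 + \frac{7396}{21025}\right)}{145} = -24273 + \frac{86}{145} \cdot \frac{91496}{21025} = -24273 + \frac{7868656}{3048625} = - \frac{73991405969}{3048625}$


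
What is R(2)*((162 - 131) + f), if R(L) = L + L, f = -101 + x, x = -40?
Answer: -440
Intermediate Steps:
f = -141 (f = -101 - 40 = -141)
R(L) = 2*L
R(2)*((162 - 131) + f) = (2*2)*((162 - 131) - 141) = 4*(31 - 141) = 4*(-110) = -440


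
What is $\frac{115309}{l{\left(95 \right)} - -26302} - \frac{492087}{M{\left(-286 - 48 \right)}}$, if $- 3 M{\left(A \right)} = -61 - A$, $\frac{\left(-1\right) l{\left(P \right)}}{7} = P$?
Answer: $\frac{12626127538}{2332967} \approx 5412.0$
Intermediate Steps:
$l{\left(P \right)} = - 7 P$
$M{\left(A \right)} = \frac{61}{3} + \frac{A}{3}$ ($M{\left(A \right)} = - \frac{-61 - A}{3} = \frac{61}{3} + \frac{A}{3}$)
$\frac{115309}{l{\left(95 \right)} - -26302} - \frac{492087}{M{\left(-286 - 48 \right)}} = \frac{115309}{\left(-7\right) 95 - -26302} - \frac{492087}{\frac{61}{3} + \frac{-286 - 48}{3}} = \frac{115309}{-665 + 26302} - \frac{492087}{\frac{61}{3} + \frac{1}{3} \left(-334\right)} = \frac{115309}{25637} - \frac{492087}{\frac{61}{3} - \frac{334}{3}} = 115309 \cdot \frac{1}{25637} - \frac{492087}{-91} = \frac{115309}{25637} - - \frac{492087}{91} = \frac{115309}{25637} + \frac{492087}{91} = \frac{12626127538}{2332967}$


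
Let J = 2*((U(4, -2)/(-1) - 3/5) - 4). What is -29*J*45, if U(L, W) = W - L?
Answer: -3654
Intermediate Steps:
J = 14/5 (J = 2*(((-2 - 1*4)/(-1) - 3/5) - 4) = 2*(((-2 - 4)*(-1) - 3*⅕) - 4) = 2*((-6*(-1) - ⅗) - 4) = 2*((6 - ⅗) - 4) = 2*(27/5 - 4) = 2*(7/5) = 14/5 ≈ 2.8000)
-29*J*45 = -29*14/5*45 = -406/5*45 = -3654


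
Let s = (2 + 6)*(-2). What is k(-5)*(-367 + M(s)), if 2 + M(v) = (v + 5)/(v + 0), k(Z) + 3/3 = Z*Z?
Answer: -17679/2 ≈ -8839.5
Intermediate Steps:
s = -16 (s = 8*(-2) = -16)
k(Z) = -1 + Z**2 (k(Z) = -1 + Z*Z = -1 + Z**2)
M(v) = -2 + (5 + v)/v (M(v) = -2 + (v + 5)/(v + 0) = -2 + (5 + v)/v)
k(-5)*(-367 + M(s)) = (-1 + (-5)**2)*(-367 + (5 - 1*(-16))/(-16)) = (-1 + 25)*(-367 - (5 + 16)/16) = 24*(-367 - 1/16*21) = 24*(-367 - 21/16) = 24*(-5893/16) = -17679/2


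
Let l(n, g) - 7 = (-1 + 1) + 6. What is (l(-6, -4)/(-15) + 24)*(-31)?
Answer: -10757/15 ≈ -717.13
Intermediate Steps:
l(n, g) = 13 (l(n, g) = 7 + ((-1 + 1) + 6) = 7 + (0 + 6) = 7 + 6 = 13)
(l(-6, -4)/(-15) + 24)*(-31) = (13/(-15) + 24)*(-31) = (13*(-1/15) + 24)*(-31) = (-13/15 + 24)*(-31) = (347/15)*(-31) = -10757/15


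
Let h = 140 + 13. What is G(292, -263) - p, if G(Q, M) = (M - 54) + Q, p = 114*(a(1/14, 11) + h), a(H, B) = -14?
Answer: -15871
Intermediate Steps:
h = 153
p = 15846 (p = 114*(-14 + 153) = 114*139 = 15846)
G(Q, M) = -54 + M + Q (G(Q, M) = (-54 + M) + Q = -54 + M + Q)
G(292, -263) - p = (-54 - 263 + 292) - 1*15846 = -25 - 15846 = -15871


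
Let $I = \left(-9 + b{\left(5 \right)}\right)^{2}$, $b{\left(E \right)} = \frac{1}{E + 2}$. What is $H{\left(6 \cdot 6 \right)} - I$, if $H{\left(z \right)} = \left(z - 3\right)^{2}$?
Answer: $\frac{49517}{49} \approx 1010.6$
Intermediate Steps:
$b{\left(E \right)} = \frac{1}{2 + E}$
$I = \frac{3844}{49}$ ($I = \left(-9 + \frac{1}{2 + 5}\right)^{2} = \left(-9 + \frac{1}{7}\right)^{2} = \left(- \frac{62}{7}\right)^{2} = \frac{3844}{49} \approx 78.449$)
$H{\left(z \right)} = \left(-3 + z\right)^{2}$
$H{\left(6 \cdot 6 \right)} - I = \left(-3 + 6 \cdot 6\right)^{2} - \frac{3844}{49} = \left(-3 + 36\right)^{2} - \frac{3844}{49} = 33^{2} - \frac{3844}{49} = 1089 - \frac{3844}{49} = \frac{49517}{49}$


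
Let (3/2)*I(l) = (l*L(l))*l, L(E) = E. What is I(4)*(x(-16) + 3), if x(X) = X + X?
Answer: -3712/3 ≈ -1237.3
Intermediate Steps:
x(X) = 2*X
I(l) = 2*l³/3 (I(l) = 2*((l*l)*l)/3 = 2*(l²*l)/3 = 2*l³/3)
I(4)*(x(-16) + 3) = ((⅔)*4³)*(2*(-16) + 3) = ((⅔)*64)*(-32 + 3) = (128/3)*(-29) = -3712/3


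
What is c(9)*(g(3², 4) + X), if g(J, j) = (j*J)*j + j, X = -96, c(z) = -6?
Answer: -312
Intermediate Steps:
g(J, j) = j + J*j² (g(J, j) = (J*j)*j + j = J*j² + j = j + J*j²)
c(9)*(g(3², 4) + X) = -6*(4*(1 + 3²*4) - 96) = -6*(4*(1 + 9*4) - 96) = -6*(4*(1 + 36) - 96) = -6*(4*37 - 96) = -6*(148 - 96) = -6*52 = -312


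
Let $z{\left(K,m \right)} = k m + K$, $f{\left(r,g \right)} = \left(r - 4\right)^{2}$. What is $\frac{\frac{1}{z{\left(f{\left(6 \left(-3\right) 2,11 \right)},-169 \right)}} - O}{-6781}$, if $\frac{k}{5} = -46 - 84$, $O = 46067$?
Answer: $\frac{5134167149}{755742450} \approx 6.7935$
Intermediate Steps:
$f{\left(r,g \right)} = \left(-4 + r\right)^{2}$
$k = -650$ ($k = 5 \left(-46 - 84\right) = 5 \left(-130\right) = -650$)
$z{\left(K,m \right)} = K - 650 m$ ($z{\left(K,m \right)} = - 650 m + K = K - 650 m$)
$\frac{\frac{1}{z{\left(f{\left(6 \left(-3\right) 2,11 \right)},-169 \right)}} - O}{-6781} = \frac{\frac{1}{\left(-4 + 6 \left(-3\right) 2\right)^{2} - -109850} - 46067}{-6781} = \left(\frac{1}{\left(-4 - 36\right)^{2} + 109850} - 46067\right) \left(- \frac{1}{6781}\right) = \left(\frac{1}{\left(-40\right)^{2} + 109850} - 46067\right) \left(- \frac{1}{6781}\right) = \left(\frac{1}{1600 + 109850} - 46067\right) \left(- \frac{1}{6781}\right) = \left(\frac{1}{111450} - 46067\right) \left(- \frac{1}{6781}\right) = \left(- \frac{5134167149}{111450}\right) \left(- \frac{1}{6781}\right) = \frac{5134167149}{755742450}$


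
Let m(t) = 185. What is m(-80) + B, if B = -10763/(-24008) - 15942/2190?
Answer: 1561279439/8762920 ≈ 178.17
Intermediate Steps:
B = -59860761/8762920 (B = -10763*(-1/24008) - 15942*1/2190 = 10763/24008 - 2657/365 = -59860761/8762920 ≈ -6.8311)
m(-80) + B = 185 - 59860761/8762920 = 1561279439/8762920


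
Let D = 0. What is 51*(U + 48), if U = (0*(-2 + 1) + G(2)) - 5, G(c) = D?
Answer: 2193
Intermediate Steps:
G(c) = 0
U = -5 (U = (0*(-2 + 1) + 0) - 5 = (0*(-1) + 0) - 5 = (0 + 0) - 5 = 0 - 5 = -5)
51*(U + 48) = 51*(-5 + 48) = 51*43 = 2193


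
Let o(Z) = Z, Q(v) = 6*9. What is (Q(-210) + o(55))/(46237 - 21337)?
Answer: 109/24900 ≈ 0.0043775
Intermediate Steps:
Q(v) = 54
(Q(-210) + o(55))/(46237 - 21337) = (54 + 55)/(46237 - 21337) = 109/24900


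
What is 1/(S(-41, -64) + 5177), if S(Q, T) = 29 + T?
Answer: 1/5142 ≈ 0.00019448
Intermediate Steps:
1/(S(-41, -64) + 5177) = 1/((29 - 64) + 5177) = 1/(-35 + 5177) = 1/5142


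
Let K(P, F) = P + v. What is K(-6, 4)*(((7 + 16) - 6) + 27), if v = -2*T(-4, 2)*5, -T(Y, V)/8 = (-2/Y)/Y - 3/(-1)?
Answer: 9856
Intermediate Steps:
T(Y, V) = -24 + 16/Y² (T(Y, V) = -8*((-2/Y)/Y - 3/(-1)) = -8*(-2/Y² - 3*(-1)) = -8*(-2/Y² + 3) = -8*(3 - 2/Y²) = -24 + 16/Y²)
v = 230 (v = -2*(-24 + 16/(-4)²)*5 = -2*(-24 + 16*(1/16))*5 = -2*(-24 + 1)*5 = -2*(-23)*5 = 46*5 = 230)
K(P, F) = 230 + P (K(P, F) = P + 230 = 230 + P)
K(-6, 4)*(((7 + 16) - 6) + 27) = (230 - 6)*(((7 + 16) - 6) + 27) = 224*((23 - 6) + 27) = 224*(17 + 27) = 224*44 = 9856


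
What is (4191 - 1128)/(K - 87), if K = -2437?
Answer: -3063/2524 ≈ -1.2136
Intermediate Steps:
(4191 - 1128)/(K - 87) = (4191 - 1128)/(-2437 - 87) = 3063/(-2524) = 3063*(-1/2524) = -3063/2524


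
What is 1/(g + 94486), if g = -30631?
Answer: 1/63855 ≈ 1.5660e-5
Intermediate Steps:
1/(g + 94486) = 1/(-30631 + 94486) = 1/63855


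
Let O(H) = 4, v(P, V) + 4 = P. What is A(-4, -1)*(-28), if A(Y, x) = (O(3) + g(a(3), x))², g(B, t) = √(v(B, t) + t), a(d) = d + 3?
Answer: -700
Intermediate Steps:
v(P, V) = -4 + P
a(d) = 3 + d
g(B, t) = √(-4 + B + t) (g(B, t) = √((-4 + B) + t) = √(-4 + B + t))
A(Y, x) = (4 + √(2 + x))² (A(Y, x) = (4 + √(-4 + (3 + 3) + x))² = (4 + √(-4 + 6 + x))² = (4 + √(2 + x))²)
A(-4, -1)*(-28) = (4 + √(2 - 1))²*(-28) = (4 + √1)²*(-28) = (4 + 1)²*(-28) = 5²*(-28) = 25*(-28) = -700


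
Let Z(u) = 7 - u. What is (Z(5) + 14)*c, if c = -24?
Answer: -384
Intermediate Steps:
(Z(5) + 14)*c = ((7 - 1*5) + 14)*(-24) = ((7 - 5) + 14)*(-24) = (2 + 14)*(-24) = 16*(-24) = -384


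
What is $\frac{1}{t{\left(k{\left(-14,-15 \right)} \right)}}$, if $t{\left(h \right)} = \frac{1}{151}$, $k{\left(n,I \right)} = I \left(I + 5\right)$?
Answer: $151$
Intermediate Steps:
$k{\left(n,I \right)} = I \left(5 + I\right)$
$t{\left(h \right)} = \frac{1}{151}$
$\frac{1}{t{\left(k{\left(-14,-15 \right)} \right)}} = \frac{1}{\frac{1}{151}} = 151$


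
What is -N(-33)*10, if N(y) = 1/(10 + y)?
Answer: 10/23 ≈ 0.43478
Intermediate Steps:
-N(-33)*10 = -10/(10 - 33) = -10/(-23) = -(-1)*10/23 = -1*(-10/23) = 10/23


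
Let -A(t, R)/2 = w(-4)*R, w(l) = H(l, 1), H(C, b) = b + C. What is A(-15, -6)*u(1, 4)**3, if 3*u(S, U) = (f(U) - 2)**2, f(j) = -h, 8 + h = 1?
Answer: -62500/3 ≈ -20833.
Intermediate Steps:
h = -7 (h = -8 + 1 = -7)
f(j) = 7 (f(j) = -1*(-7) = 7)
H(C, b) = C + b
w(l) = 1 + l (w(l) = l + 1 = 1 + l)
u(S, U) = 25/3 (u(S, U) = (7 - 2)**2/3 = (1/3)*5**2 = (1/3)*25 = 25/3)
A(t, R) = 6*R (A(t, R) = -2*(1 - 4)*R = -(-6)*R = 6*R)
A(-15, -6)*u(1, 4)**3 = (6*(-6))*(25/3)**3 = -36*15625/27 = -62500/3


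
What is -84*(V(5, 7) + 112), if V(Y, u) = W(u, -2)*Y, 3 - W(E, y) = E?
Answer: -7728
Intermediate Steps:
W(E, y) = 3 - E
V(Y, u) = Y*(3 - u) (V(Y, u) = (3 - u)*Y = Y*(3 - u))
-84*(V(5, 7) + 112) = -84*(5*(3 - 1*7) + 112) = -84*(5*(3 - 7) + 112) = -84*(5*(-4) + 112) = -84*(-20 + 112) = -84*92 = -7728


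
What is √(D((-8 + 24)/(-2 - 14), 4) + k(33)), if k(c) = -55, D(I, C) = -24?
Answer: I*√79 ≈ 8.8882*I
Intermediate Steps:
√(D((-8 + 24)/(-2 - 14), 4) + k(33)) = √(-24 - 55) = √(-79) = I*√79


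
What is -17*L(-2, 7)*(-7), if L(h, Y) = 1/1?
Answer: 119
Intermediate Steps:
L(h, Y) = 1
-17*L(-2, 7)*(-7) = -17*1*(-7) = -17*(-7) = 119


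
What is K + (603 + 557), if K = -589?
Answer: 571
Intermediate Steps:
K + (603 + 557) = -589 + (603 + 557) = -589 + 1160 = 571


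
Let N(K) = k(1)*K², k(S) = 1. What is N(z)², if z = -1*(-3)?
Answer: 81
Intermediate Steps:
z = 3
N(K) = K² (N(K) = 1*K² = K²)
N(z)² = (3²)² = 9² = 81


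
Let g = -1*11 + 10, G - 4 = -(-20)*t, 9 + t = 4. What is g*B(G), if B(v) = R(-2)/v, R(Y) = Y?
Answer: -1/48 ≈ -0.020833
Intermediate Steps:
t = -5 (t = -9 + 4 = -5)
G = -96 (G = 4 - (-20)*(-5) = 4 - 5*20 = 4 - 100 = -96)
B(v) = -2/v
g = -1 (g = -11 + 10 = -1)
g*B(G) = -(-2)/(-96) = -(-2)*(-1)/96 = -1*1/48 = -1/48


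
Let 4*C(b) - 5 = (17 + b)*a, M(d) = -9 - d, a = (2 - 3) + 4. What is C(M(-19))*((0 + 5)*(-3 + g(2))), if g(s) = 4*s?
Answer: 1075/2 ≈ 537.50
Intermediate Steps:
a = 3 (a = -1 + 4 = 3)
C(b) = 14 + 3*b/4 (C(b) = 5/4 + ((17 + b)*3)/4 = 5/4 + (51 + 3*b)/4 = 5/4 + (51/4 + 3*b/4) = 14 + 3*b/4)
C(M(-19))*((0 + 5)*(-3 + g(2))) = (14 + 3*(-9 - 1*(-19))/4)*((0 + 5)*(-3 + 4*2)) = (14 + 3*(-9 + 19)/4)*(5*(-3 + 8)) = (14 + (¾)*10)*(5*5) = (14 + 15/2)*25 = (43/2)*25 = 1075/2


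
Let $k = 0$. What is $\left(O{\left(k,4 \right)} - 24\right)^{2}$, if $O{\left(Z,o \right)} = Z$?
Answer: $576$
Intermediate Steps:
$\left(O{\left(k,4 \right)} - 24\right)^{2} = \left(0 - 24\right)^{2} = \left(-24\right)^{2} = 576$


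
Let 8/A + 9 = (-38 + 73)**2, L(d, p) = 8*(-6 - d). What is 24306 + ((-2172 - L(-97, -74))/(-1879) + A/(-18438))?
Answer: 128004503097545/5266040304 ≈ 24308.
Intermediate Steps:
L(d, p) = -48 - 8*d
A = 1/152 (A = 8/(-9 + (-38 + 73)**2) = 8/(-9 + 35**2) = 8/(-9 + 1225) = 8/1216 = 8*(1/1216) = 1/152 ≈ 0.0065789)
24306 + ((-2172 - L(-97, -74))/(-1879) + A/(-18438)) = 24306 + ((-2172 - (-48 - 8*(-97)))/(-1879) + (1/152)/(-18438)) = 24306 + ((-2172 - (-48 + 776))*(-1/1879) + (1/152)*(-1/18438)) = 24306 + ((-2172 - 1*728)*(-1/1879) - 1/2802576) = 24306 + ((-2172 - 728)*(-1/1879) - 1/2802576) = 24306 + (-2900*(-1/1879) - 1/2802576) = 24306 + (2900/1879 - 1/2802576) = 24306 + 8127468521/5266040304 = 128004503097545/5266040304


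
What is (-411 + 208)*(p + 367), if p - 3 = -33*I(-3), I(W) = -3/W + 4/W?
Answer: -77343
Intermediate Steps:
I(W) = 1/W
p = 14 (p = 3 - 33/(-3) = 3 - 33*(-⅓) = 3 + 11 = 14)
(-411 + 208)*(p + 367) = (-411 + 208)*(14 + 367) = -203*381 = -77343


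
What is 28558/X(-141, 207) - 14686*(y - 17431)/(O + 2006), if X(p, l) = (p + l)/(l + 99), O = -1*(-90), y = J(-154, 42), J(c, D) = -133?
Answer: 736266239/2882 ≈ 2.5547e+5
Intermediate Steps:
y = -133
O = 90
X(p, l) = (l + p)/(99 + l)
28558/X(-141, 207) - 14686*(y - 17431)/(O + 2006) = 28558/(((207 - 141)/(99 + 207))) - 14686*(-133 - 17431)/(90 + 2006) = 28558/((66/306)) - 14686/(2096/(-17564)) = 28558/(((1/306)*66)) - 14686/(2096*(-1/17564)) = 28558/(11/51) - 14686/(-524/4391) = 28558*(51/11) - 14686*(-4391/524) = 1456458/11 + 32243113/262 = 736266239/2882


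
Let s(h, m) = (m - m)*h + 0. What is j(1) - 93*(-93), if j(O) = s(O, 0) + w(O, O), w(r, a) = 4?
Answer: 8653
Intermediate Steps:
s(h, m) = 0 (s(h, m) = 0*h + 0 = 0 + 0 = 0)
j(O) = 4 (j(O) = 0 + 4 = 4)
j(1) - 93*(-93) = 4 - 93*(-93) = 4 + 8649 = 8653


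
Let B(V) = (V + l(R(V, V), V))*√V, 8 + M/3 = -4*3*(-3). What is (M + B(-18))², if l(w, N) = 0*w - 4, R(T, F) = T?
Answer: -1656 - 11088*I*√2 ≈ -1656.0 - 15681.0*I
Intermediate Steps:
M = 84 (M = -24 + 3*(-4*3*(-3)) = -24 + 3*(-12*(-3)) = -24 + 3*36 = -24 + 108 = 84)
l(w, N) = -4 (l(w, N) = 0 - 4 = -4)
B(V) = √V*(-4 + V) (B(V) = (V - 4)*√V = (-4 + V)*√V = √V*(-4 + V))
(M + B(-18))² = (84 + √(-18)*(-4 - 18))² = (84 + (3*I*√2)*(-22))² = (84 - 66*I*√2)²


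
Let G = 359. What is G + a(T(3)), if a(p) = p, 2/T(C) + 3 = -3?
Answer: 1076/3 ≈ 358.67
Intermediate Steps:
T(C) = -1/3 (T(C) = 2/(-3 - 3) = 2/(-6) = 2*(-1/6) = -1/3)
G + a(T(3)) = 359 - 1/3 = 1076/3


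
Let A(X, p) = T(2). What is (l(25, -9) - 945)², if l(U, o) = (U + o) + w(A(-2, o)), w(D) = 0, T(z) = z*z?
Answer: 863041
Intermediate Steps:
T(z) = z²
A(X, p) = 4 (A(X, p) = 2² = 4)
l(U, o) = U + o (l(U, o) = (U + o) + 0 = U + o)
(l(25, -9) - 945)² = ((25 - 9) - 945)² = (16 - 945)² = (-929)² = 863041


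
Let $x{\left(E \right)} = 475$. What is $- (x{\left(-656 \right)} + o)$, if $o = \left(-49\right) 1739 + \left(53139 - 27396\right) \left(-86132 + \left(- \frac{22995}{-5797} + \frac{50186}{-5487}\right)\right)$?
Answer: $\frac{758440842620203}{342023} \approx 2.2175 \cdot 10^{9}$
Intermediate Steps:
$o = - \frac{758441005081128}{342023}$ ($o = -85211 + 25743 \left(-86132 + \left(\left(-22995\right) \left(- \frac{1}{5797}\right) + 50186 \left(- \frac{1}{5487}\right)\right)\right) = -85211 + 25743 \left(-86132 + \left(\frac{22995}{5797} - \frac{50186}{5487}\right)\right) = -85211 + 25743 \left(-86132 - \frac{5314667}{1026069}\right) = -85211 + 25743 \left(- \frac{88382689775}{1026069}\right) = -85211 - \frac{758411860959275}{342023} = - \frac{758441005081128}{342023} \approx -2.2175 \cdot 10^{9}$)
$- (x{\left(-656 \right)} + o) = - (475 - \frac{758441005081128}{342023}) = \left(-1\right) \left(- \frac{758440842620203}{342023}\right) = \frac{758440842620203}{342023}$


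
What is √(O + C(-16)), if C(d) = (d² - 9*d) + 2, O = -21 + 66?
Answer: √447 ≈ 21.142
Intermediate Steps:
O = 45
C(d) = 2 + d² - 9*d
√(O + C(-16)) = √(45 + (2 + (-16)² - 9*(-16))) = √(45 + (2 + 256 + 144)) = √(45 + 402) = √447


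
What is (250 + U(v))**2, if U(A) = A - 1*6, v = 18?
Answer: 68644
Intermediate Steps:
U(A) = -6 + A (U(A) = A - 6 = -6 + A)
(250 + U(v))**2 = (250 + (-6 + 18))**2 = (250 + 12)**2 = 262**2 = 68644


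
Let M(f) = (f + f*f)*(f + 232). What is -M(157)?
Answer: -9649534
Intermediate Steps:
M(f) = (232 + f)*(f + f²) (M(f) = (f + f²)*(232 + f) = (232 + f)*(f + f²))
-M(157) = -157*(232 + 157² + 233*157) = -157*(232 + 24649 + 36581) = -157*61462 = -1*9649534 = -9649534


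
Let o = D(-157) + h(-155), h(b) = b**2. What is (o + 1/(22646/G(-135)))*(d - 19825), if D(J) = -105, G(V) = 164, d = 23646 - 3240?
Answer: 157361666602/11323 ≈ 1.3898e+7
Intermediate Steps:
d = 20406
o = 23920 (o = -105 + (-155)**2 = -105 + 24025 = 23920)
(o + 1/(22646/G(-135)))*(d - 19825) = (23920 + 1/(22646/164))*(20406 - 19825) = (23920 + 1/(22646*(1/164)))*581 = (23920 + 1/(11323/82))*581 = (23920 + 82/11323)*581 = (270846242/11323)*581 = 157361666602/11323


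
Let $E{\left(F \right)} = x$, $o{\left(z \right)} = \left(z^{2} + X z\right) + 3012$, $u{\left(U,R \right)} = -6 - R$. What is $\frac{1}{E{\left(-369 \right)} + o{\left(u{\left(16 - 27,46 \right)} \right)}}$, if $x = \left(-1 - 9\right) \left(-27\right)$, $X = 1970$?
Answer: $- \frac{1}{96454} \approx -1.0368 \cdot 10^{-5}$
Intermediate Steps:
$o{\left(z \right)} = 3012 + z^{2} + 1970 z$ ($o{\left(z \right)} = \left(z^{2} + 1970 z\right) + 3012 = 3012 + z^{2} + 1970 z$)
$x = 270$ ($x = \left(-10\right) \left(-27\right) = 270$)
$E{\left(F \right)} = 270$
$\frac{1}{E{\left(-369 \right)} + o{\left(u{\left(16 - 27,46 \right)} \right)}} = \frac{1}{270 + \left(3012 + \left(-6 - 46\right)^{2} + 1970 \left(-6 - 46\right)\right)} = \frac{1}{270 + \left(3012 + \left(-52\right)^{2} + 1970 \left(-52\right)\right)} = \frac{1}{270 + \left(3012 + 2704 - 102440\right)} = \frac{1}{270 - 96724} = \frac{1}{-96454} = - \frac{1}{96454}$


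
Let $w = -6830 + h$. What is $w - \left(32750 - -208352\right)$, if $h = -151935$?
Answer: $-399867$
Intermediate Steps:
$w = -158765$ ($w = -6830 - 151935 = -158765$)
$w - \left(32750 - -208352\right) = -158765 - \left(32750 - -208352\right) = -158765 - \left(32750 + 208352\right) = -158765 - 241102 = -399867$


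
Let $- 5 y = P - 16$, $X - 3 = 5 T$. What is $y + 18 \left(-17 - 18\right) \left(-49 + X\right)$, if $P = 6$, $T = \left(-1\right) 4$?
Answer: $41582$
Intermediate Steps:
$T = -4$
$X = -17$ ($X = 3 + 5 \left(-4\right) = 3 - 20 = -17$)
$y = 2$ ($y = - \frac{6 - 16}{5} = \left(- \frac{1}{5}\right) \left(-10\right) = 2$)
$y + 18 \left(-17 - 18\right) \left(-49 + X\right) = 2 + 18 \left(-17 - 18\right) \left(-49 - 17\right) = 2 + 18 \left(\left(-35\right) \left(-66\right)\right) = 2 + 18 \cdot 2310 = 2 + 41580 = 41582$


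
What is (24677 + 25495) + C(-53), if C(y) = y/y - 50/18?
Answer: 451532/9 ≈ 50170.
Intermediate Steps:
C(y) = -16/9 (C(y) = 1 - 50*1/18 = 1 - 25/9 = -16/9)
(24677 + 25495) + C(-53) = (24677 + 25495) - 16/9 = 50172 - 16/9 = 451532/9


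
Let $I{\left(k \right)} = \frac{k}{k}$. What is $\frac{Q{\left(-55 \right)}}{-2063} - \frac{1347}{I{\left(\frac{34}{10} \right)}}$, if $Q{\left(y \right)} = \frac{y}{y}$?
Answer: $- \frac{2778862}{2063} \approx -1347.0$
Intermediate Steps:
$Q{\left(y \right)} = 1$
$I{\left(k \right)} = 1$
$\frac{Q{\left(-55 \right)}}{-2063} - \frac{1347}{I{\left(\frac{34}{10} \right)}} = 1 \frac{1}{-2063} - \frac{1347}{1} = 1 \left(- \frac{1}{2063}\right) - 1347 = - \frac{1}{2063} - 1347 = - \frac{2778862}{2063}$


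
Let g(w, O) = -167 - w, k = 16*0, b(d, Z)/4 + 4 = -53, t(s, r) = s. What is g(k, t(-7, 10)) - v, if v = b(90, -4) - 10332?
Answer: 10393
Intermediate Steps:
b(d, Z) = -228 (b(d, Z) = -16 + 4*(-53) = -16 - 212 = -228)
v = -10560 (v = -228 - 10332 = -10560)
k = 0
g(k, t(-7, 10)) - v = (-167 - 1*0) - 1*(-10560) = (-167 + 0) + 10560 = -167 + 10560 = 10393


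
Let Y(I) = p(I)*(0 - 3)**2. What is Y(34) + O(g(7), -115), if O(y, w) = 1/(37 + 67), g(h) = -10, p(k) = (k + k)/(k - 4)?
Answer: 10613/520 ≈ 20.410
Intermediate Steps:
p(k) = 2*k/(-4 + k) (p(k) = (2*k)/(-4 + k) = 2*k/(-4 + k))
O(y, w) = 1/104
Y(I) = 18*I/(-4 + I) (Y(I) = (2*I/(-4 + I))*(0 - 3)**2 = (2*I/(-4 + I))*(-3)**2 = (2*I/(-4 + I))*9 = 18*I/(-4 + I))
Y(34) + O(g(7), -115) = 18*34/(-4 + 34) + 1/104 = 18*34/30 + 1/104 = 18*34*(1/30) + 1/104 = 102/5 + 1/104 = 10613/520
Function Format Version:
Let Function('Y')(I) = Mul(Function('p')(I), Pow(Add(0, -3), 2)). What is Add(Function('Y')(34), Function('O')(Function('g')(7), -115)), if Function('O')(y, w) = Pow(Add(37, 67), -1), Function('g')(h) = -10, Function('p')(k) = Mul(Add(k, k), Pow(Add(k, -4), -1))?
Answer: Rational(10613, 520) ≈ 20.410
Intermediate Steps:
Function('p')(k) = Mul(2, k, Pow(Add(-4, k), -1)) (Function('p')(k) = Mul(Mul(2, k), Pow(Add(-4, k), -1)) = Mul(2, k, Pow(Add(-4, k), -1)))
Function('O')(y, w) = Rational(1, 104) (Function('O')(y, w) = Pow(104, -1) = Rational(1, 104))
Function('Y')(I) = Mul(18, I, Pow(Add(-4, I), -1)) (Function('Y')(I) = Mul(Mul(2, I, Pow(Add(-4, I), -1)), Pow(Add(0, -3), 2)) = Mul(Mul(2, I, Pow(Add(-4, I), -1)), Pow(-3, 2)) = Mul(Mul(2, I, Pow(Add(-4, I), -1)), 9) = Mul(18, I, Pow(Add(-4, I), -1)))
Add(Function('Y')(34), Function('O')(Function('g')(7), -115)) = Add(Mul(18, 34, Pow(Add(-4, 34), -1)), Rational(1, 104)) = Add(Mul(18, 34, Pow(30, -1)), Rational(1, 104)) = Add(Mul(18, 34, Rational(1, 30)), Rational(1, 104)) = Add(Rational(102, 5), Rational(1, 104)) = Rational(10613, 520)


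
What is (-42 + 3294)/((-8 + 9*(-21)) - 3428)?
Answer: -3252/3625 ≈ -0.89710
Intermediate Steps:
(-42 + 3294)/((-8 + 9*(-21)) - 3428) = 3252/((-8 - 189) - 3428) = 3252/(-197 - 3428) = 3252/(-3625) = 3252*(-1/3625) = -3252/3625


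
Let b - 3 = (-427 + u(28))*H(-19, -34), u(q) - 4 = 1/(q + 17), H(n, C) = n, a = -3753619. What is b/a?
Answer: -361781/168912855 ≈ -0.0021418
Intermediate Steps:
u(q) = 4 + 1/(17 + q) (u(q) = 4 + 1/(q + 17) = 4 + 1/(17 + q))
b = 361781/45 (b = 3 + (-427 + (69 + 4*28)/(17 + 28))*(-19) = 3 + (-427 + (69 + 112)/45)*(-19) = 3 + (-427 + (1/45)*181)*(-19) = 3 + (-427 + 181/45)*(-19) = 3 - 19034/45*(-19) = 3 + 361646/45 = 361781/45 ≈ 8039.6)
b/a = (361781/45)/(-3753619) = (361781/45)*(-1/3753619) = -361781/168912855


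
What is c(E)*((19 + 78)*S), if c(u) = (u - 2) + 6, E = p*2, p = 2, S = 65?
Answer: 50440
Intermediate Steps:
E = 4 (E = 2*2 = 4)
c(u) = 4 + u (c(u) = (-2 + u) + 6 = 4 + u)
c(E)*((19 + 78)*S) = (4 + 4)*((19 + 78)*65) = 8*(97*65) = 8*6305 = 50440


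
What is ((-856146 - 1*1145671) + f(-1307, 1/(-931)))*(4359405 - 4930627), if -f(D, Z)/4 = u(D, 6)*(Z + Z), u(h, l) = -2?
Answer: 1064581667697746/931 ≈ 1.1435e+12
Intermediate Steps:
f(D, Z) = 16*Z (f(D, Z) = -(-8)*(Z + Z) = -(-8)*2*Z = -(-16)*Z = 16*Z)
((-856146 - 1*1145671) + f(-1307, 1/(-931)))*(4359405 - 4930627) = ((-856146 - 1*1145671) + 16/(-931))*(4359405 - 4930627) = ((-856146 - 1145671) + 16*(-1/931))*(-571222) = (-2001817 - 16/931)*(-571222) = -1863691643/931*(-571222) = 1064581667697746/931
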